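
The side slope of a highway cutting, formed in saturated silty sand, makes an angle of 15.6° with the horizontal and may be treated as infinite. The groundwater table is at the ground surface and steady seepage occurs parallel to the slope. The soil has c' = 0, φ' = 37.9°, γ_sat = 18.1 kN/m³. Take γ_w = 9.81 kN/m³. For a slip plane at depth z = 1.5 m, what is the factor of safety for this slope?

FS = 1.28

With seepage parallel to the slope and the water table at the surface, the effective normal stress on the slip plane uses the buoyant unit weight γ' = γ_sat − γ_w while the driving shear stress uses γ_sat:
FS = [c' + γ' z cos²β tanφ'] / [γ_sat z sinβ cosβ]
(For c' = 0 this reduces to FS = (γ'/γ_sat)·tanφ'/tanβ.)
γ' = 18.1 − 9.81 = 8.29 kN/m³
Numerator = 0.0 + 8.29·1.5·cos²15.6°·tan37.9° = 0.0 + 8.29·1.5·0.9277·0.7785 = 8.980 kPa
Denominator = 18.1·1.5·sin15.6°·cos15.6° = 18.1·1.5·0.2689·0.9632 = 7.032 kPa
FS = 8.980 / 7.032 = 1.277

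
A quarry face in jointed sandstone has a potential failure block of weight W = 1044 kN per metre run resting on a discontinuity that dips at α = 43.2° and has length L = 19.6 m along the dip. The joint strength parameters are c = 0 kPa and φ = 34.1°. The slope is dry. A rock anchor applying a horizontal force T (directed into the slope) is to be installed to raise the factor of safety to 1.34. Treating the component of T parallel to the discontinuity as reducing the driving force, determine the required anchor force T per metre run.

T = 307 kN/m

Resolving forces along and normal to the sliding plane, with the horizontal anchor force T adding T·sinα to the effective normal force and T·cosα acting up the plane against the driving force:
FS = [cL + (W cosα + T sinα) tanφ] / [W sinα − T cosα]
Without the anchor: N' = 761.0 kN/m, driving T_d = 714.7 kN/m, resisting R = 0·19.6 + 761.0·tan34.1° = 515.3 kN/m, FS = 0.72.
Setting FS = 1.34 and solving for T:
1.34·(714.7 − T cos43.2°) = 515.3 + T sin43.2°·tan34.1°
T·(sin43.2°·tan34.1° + 1.34·cos43.2°) = 1.34·714.7 − 515.3
T·(0.6845·0.6771 + 1.34·0.7290) = 957.7 − 515.3 = 442.4
T·1.4403 = 442.4
T = 307.2 kN/m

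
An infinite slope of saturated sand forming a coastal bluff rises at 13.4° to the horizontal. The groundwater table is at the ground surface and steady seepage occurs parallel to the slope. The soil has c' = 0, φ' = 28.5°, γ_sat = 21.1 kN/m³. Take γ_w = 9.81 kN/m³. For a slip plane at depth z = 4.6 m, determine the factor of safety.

FS = 1.22

With seepage parallel to the slope and the water table at the surface, the effective normal stress on the slip plane uses the buoyant unit weight γ' = γ_sat − γ_w while the driving shear stress uses γ_sat:
FS = [c' + γ' z cos²β tanφ'] / [γ_sat z sinβ cosβ]
(For c' = 0 this reduces to FS = (γ'/γ_sat)·tanφ'/tanβ.)
γ' = 21.1 − 9.81 = 11.29 kN/m³
Numerator = 0.0 + 11.29·4.6·cos²13.4°·tan28.5° = 0.0 + 11.29·4.6·0.9463·0.5430 = 26.683 kPa
Denominator = 21.1·4.6·sin13.4°·cos13.4° = 21.1·4.6·0.2317·0.9728 = 21.881 kPa
FS = 26.683 / 21.881 = 1.219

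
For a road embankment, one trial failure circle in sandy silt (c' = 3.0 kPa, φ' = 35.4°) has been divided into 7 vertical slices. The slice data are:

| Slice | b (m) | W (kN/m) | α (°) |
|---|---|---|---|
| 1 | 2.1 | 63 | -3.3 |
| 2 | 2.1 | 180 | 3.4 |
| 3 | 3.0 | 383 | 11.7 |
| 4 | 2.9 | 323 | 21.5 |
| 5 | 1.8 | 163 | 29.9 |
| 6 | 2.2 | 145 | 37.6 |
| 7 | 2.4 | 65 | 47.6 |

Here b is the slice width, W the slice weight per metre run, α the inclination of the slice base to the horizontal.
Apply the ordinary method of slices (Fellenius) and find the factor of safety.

Ordinary method of slices: FS = Σ[c'·Δl_i + (W_i cosα_i)·tanφ'] / Σ W_i sinα_i, with Δl_i = b_i / cosα_i.
Slice 1: Δl = 2.1/cos(-3.3°) = 2.103 m; N'_1 = 63·cos(-3.3°) = 62.9; c'Δl = 6.31; W sinα = -3.6
Slice 2: Δl = 2.1/cos3.4° = 2.104 m; N'_2 = 180·cos3.4° = 179.7; c'Δl = 6.31; W sinα = 10.7
Slice 3: Δl = 3.0/cos11.7° = 3.064 m; N'_3 = 383·cos11.7° = 375.0; c'Δl = 9.19; W sinα = 77.7
Slice 4: Δl = 2.9/cos21.5° = 3.117 m; N'_4 = 323·cos21.5° = 300.5; c'Δl = 9.35; W sinα = 118.4
Slice 5: Δl = 1.8/cos29.9° = 2.076 m; N'_5 = 163·cos29.9° = 141.3; c'Δl = 6.23; W sinα = 81.3
Slice 6: Δl = 2.2/cos37.6° = 2.777 m; N'_6 = 145·cos37.6° = 114.9; c'Δl = 8.33; W sinα = 88.5
Slice 7: Δl = 2.4/cos47.6° = 3.559 m; N'_7 = 65·cos47.6° = 43.8; c'Δl = 10.68; W sinα = 48.0
Σc'Δl = 56.4 kN/m; ΣN' = 1218.2 kN/m; ΣW sinα = 420.8 kN/m
Resisting = 56.4 + 1218.2·tan35.4° = 56.4 + 865.7 = 922.1 kN/m
FS = 922.1 / 420.8 = 2.191

FS = 2.19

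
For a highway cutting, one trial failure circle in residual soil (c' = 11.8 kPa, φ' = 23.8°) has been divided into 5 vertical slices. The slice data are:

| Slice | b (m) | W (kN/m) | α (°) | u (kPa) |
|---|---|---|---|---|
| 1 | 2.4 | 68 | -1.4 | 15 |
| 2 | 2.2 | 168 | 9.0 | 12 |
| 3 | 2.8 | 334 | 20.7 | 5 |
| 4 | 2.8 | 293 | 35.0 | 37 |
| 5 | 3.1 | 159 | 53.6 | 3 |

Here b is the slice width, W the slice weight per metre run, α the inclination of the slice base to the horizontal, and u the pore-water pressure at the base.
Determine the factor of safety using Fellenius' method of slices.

Ordinary method of slices: FS = Σ[c'·Δl_i + (W_i cosα_i − u_i·Δl_i)·tanφ'] / Σ W_i sinα_i, with Δl_i = b_i / cosα_i.
Slice 1: Δl = 2.4/cos(-1.4°) = 2.401 m; N'_1 = 68·cos(-1.4°) − 15·2.401 = 32.0; c'Δl = 28.33; W sinα = -1.7
Slice 2: Δl = 2.2/cos9.0° = 2.227 m; N'_2 = 168·cos9.0° − 12·2.227 = 139.2; c'Δl = 26.28; W sinα = 26.3
Slice 3: Δl = 2.8/cos20.7° = 2.993 m; N'_3 = 334·cos20.7° − 5·2.993 = 297.5; c'Δl = 35.32; W sinα = 118.1
Slice 4: Δl = 2.8/cos35.0° = 3.418 m; N'_4 = 293·cos35.0° − 37·3.418 = 113.5; c'Δl = 40.33; W sinα = 168.1
Slice 5: Δl = 3.1/cos53.6° = 5.224 m; N'_5 = 159·cos53.6° − 3·5.224 = 78.7; c'Δl = 61.64; W sinα = 128.0
Σc'Δl = 191.9 kN/m; ΣN' = 660.9 kN/m; ΣW sinα = 438.7 kN/m
Resisting = 191.9 + 660.9·tan23.8° = 191.9 + 291.5 = 483.4 kN/m
FS = 483.4 / 438.7 = 1.102

FS = 1.10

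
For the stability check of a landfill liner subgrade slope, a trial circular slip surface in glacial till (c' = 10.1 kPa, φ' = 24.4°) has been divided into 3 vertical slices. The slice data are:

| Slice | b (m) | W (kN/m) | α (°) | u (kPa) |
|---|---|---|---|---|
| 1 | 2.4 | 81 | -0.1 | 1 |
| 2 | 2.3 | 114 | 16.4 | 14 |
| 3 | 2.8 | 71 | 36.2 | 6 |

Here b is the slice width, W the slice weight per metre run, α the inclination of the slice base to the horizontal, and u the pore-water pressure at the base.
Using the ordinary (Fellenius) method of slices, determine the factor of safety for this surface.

FS = 2.30

Ordinary method of slices: FS = Σ[c'·Δl_i + (W_i cosα_i − u_i·Δl_i)·tanφ'] / Σ W_i sinα_i, with Δl_i = b_i / cosα_i.
Slice 1: Δl = 2.4/cos(-0.1°) = 2.400 m; N'_1 = 81·cos(-0.1°) − 1·2.400 = 78.6; c'Δl = 24.24; W sinα = -0.1
Slice 2: Δl = 2.3/cos16.4° = 2.398 m; N'_2 = 114·cos16.4° − 14·2.398 = 75.8; c'Δl = 24.22; W sinα = 32.2
Slice 3: Δl = 2.8/cos36.2° = 3.470 m; N'_3 = 71·cos36.2° − 6·3.470 = 36.5; c'Δl = 35.05; W sinα = 41.9
Σc'Δl = 83.5 kN/m; ΣN' = 190.9 kN/m; ΣW sinα = 74.0 kN/m
Resisting = 83.5 + 190.9·tan24.4° = 83.5 + 86.6 = 170.1 kN/m
FS = 170.1 / 74.0 = 2.299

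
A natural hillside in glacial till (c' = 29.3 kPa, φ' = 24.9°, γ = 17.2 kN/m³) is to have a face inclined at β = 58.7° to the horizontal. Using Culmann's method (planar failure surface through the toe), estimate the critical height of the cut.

H_c = 31.25 m

Culmann's analysis gives the critical failure plane at α_cr = (β + φ')/2 = (58.7 + 24.9)/2 = 41.8°, and the critical height
H_c = (4c'/γ) · sinβ cosφ' / [1 − cos(β − φ')]
    = (4·29.3/17.2) · sin58.7°·cos24.9° / [1 − cos(33.8°)]
    = 6.814 · 0.8545·0.9070 / [1 − 0.8310]
    = 6.814 · 0.7750 / 0.1690
    = 31.25 m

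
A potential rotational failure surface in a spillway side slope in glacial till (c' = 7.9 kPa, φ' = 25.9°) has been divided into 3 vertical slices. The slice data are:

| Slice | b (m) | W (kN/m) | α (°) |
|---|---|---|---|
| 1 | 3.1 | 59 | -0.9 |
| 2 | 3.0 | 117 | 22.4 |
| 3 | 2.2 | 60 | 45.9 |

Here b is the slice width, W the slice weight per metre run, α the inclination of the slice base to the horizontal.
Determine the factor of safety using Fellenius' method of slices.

Ordinary method of slices: FS = Σ[c'·Δl_i + (W_i cosα_i)·tanφ'] / Σ W_i sinα_i, with Δl_i = b_i / cosα_i.
Slice 1: Δl = 3.1/cos(-0.9°) = 3.100 m; N'_1 = 59·cos(-0.9°) = 59.0; c'Δl = 24.49; W sinα = -0.9
Slice 2: Δl = 3.0/cos22.4° = 3.245 m; N'_2 = 117·cos22.4° = 108.2; c'Δl = 25.63; W sinα = 44.6
Slice 3: Δl = 2.2/cos45.9° = 3.161 m; N'_3 = 60·cos45.9° = 41.8; c'Δl = 24.97; W sinα = 43.1
Σc'Δl = 75.1 kN/m; ΣN' = 208.9 kN/m; ΣW sinα = 86.7 kN/m
Resisting = 75.1 + 208.9·tan25.9° = 75.1 + 101.4 = 176.5 kN/m
FS = 176.5 / 86.7 = 2.035

FS = 2.04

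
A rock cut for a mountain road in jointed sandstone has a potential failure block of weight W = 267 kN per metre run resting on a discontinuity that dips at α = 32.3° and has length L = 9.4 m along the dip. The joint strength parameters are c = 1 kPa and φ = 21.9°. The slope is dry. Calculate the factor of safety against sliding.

FS = 0.70

Resolving the block weight along and normal to the plane and applying the Mohr–Coulomb strength on the joint:
N' = W cosα = 267·cos32.3° = 225.7 kN/m
Driving force T = W sinα = 267·sin32.3° = 142.7 kN/m
Resisting force R = c·L + N'·tanφ = 1·9.4 + 225.7·tan21.9° = 9.4 + 90.7 = 100.1 kN/m
FS = R / T = 100.1 / 142.7 = 0.702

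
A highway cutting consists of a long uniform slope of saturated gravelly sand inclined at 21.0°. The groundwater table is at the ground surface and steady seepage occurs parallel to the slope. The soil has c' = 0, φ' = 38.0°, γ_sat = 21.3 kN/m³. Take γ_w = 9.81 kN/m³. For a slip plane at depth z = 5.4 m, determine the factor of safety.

With seepage parallel to the slope and the water table at the surface, the effective normal stress on the slip plane uses the buoyant unit weight γ' = γ_sat − γ_w while the driving shear stress uses γ_sat:
FS = [c' + γ' z cos²β tanφ'] / [γ_sat z sinβ cosβ]
(For c' = 0 this reduces to FS = (γ'/γ_sat)·tanφ'/tanβ.)
γ' = 21.3 − 9.81 = 11.49 kN/m³
Numerator = 0.0 + 11.49·5.4·cos²21.0°·tan38.0° = 0.0 + 11.49·5.4·0.8716·0.7813 = 42.250 kPa
Denominator = 21.3·5.4·sin21.0°·cos21.0° = 21.3·5.4·0.3584·0.9336 = 38.482 kPa
FS = 42.250 / 38.482 = 1.098

FS = 1.10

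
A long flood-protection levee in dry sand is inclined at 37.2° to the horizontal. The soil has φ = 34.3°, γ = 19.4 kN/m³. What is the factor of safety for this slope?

FS = 0.90

For a dry cohesionless infinite slope the factor of safety is FS = tanφ / tanβ.
FS = tan34.3° / tan37.2° = 0.6822 / 0.7590 = 0.899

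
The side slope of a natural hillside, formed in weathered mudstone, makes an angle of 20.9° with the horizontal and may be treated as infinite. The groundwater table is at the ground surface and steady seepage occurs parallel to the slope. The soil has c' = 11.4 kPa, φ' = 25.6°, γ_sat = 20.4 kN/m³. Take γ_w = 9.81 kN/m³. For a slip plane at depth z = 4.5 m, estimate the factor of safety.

With seepage parallel to the slope and the water table at the surface, the effective normal stress on the slip plane uses the buoyant unit weight γ' = γ_sat − γ_w while the driving shear stress uses γ_sat:
FS = [c' + γ' z cos²β tanφ'] / [γ_sat z sinβ cosβ]
γ' = 20.4 − 9.81 = 10.59 kN/m³
Numerator = 11.4 + 10.59·4.5·cos²20.9°·tan25.6° = 11.4 + 10.59·4.5·0.8727·0.4791 = 31.327 kPa
Denominator = 20.4·4.5·sin20.9°·cos20.9° = 20.4·4.5·0.3567·0.9342 = 30.594 kPa
FS = 31.327 / 30.594 = 1.024

FS = 1.02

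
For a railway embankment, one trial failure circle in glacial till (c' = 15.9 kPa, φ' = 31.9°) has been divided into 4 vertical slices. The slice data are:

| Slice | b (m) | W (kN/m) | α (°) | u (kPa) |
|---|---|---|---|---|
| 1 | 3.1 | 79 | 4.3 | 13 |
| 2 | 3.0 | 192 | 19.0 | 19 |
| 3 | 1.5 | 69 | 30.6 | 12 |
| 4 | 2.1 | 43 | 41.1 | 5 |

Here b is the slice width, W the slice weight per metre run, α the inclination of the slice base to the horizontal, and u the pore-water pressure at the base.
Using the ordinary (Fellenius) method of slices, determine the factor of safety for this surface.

Ordinary method of slices: FS = Σ[c'·Δl_i + (W_i cosα_i − u_i·Δl_i)·tanφ'] / Σ W_i sinα_i, with Δl_i = b_i / cosα_i.
Slice 1: Δl = 3.1/cos4.3° = 3.109 m; N'_1 = 79·cos4.3° − 13·3.109 = 38.4; c'Δl = 49.43; W sinα = 5.9
Slice 2: Δl = 3.0/cos19.0° = 3.173 m; N'_2 = 192·cos19.0° − 19·3.173 = 121.3; c'Δl = 50.45; W sinα = 62.5
Slice 3: Δl = 1.5/cos30.6° = 1.743 m; N'_3 = 69·cos30.6° − 12·1.743 = 38.5; c'Δl = 27.71; W sinα = 35.1
Slice 4: Δl = 2.1/cos41.1° = 2.787 m; N'_4 = 43·cos41.1° − 5·2.787 = 18.5; c'Δl = 44.31; W sinα = 28.3
Σc'Δl = 171.9 kN/m; ΣN' = 216.6 kN/m; ΣW sinα = 131.8 kN/m
Resisting = 171.9 + 216.6·tan31.9° = 171.9 + 134.8 = 306.7 kN/m
FS = 306.7 / 131.8 = 2.327

FS = 2.33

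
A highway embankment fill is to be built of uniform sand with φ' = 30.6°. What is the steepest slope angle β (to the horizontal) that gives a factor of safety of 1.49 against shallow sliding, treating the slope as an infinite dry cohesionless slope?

For an infinite dry cohesionless slope FS = tanφ'/tanβ, so tanβ = tanφ' / FS.
tanβ = tan30.6° / 1.49 = 0.5914 / 1.49 = 0.3969
β = arctan(0.3969) = 21.65°

β = 21.6°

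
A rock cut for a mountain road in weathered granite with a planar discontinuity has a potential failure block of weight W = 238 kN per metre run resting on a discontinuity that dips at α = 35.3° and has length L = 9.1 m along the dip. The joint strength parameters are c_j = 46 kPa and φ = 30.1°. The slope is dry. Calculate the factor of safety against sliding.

Resolving the block weight along and normal to the plane and applying the Mohr–Coulomb strength on the joint:
N' = W cosα = 238·cos35.3° = 194.2 kN/m
Driving force T = W sinα = 238·sin35.3° = 137.5 kN/m
Resisting force R = c_j·L + N'·tanφ = 46·9.1 + 194.2·tan30.1° = 418.6 + 112.6 = 531.2 kN/m
FS = R / T = 531.2 / 137.5 = 3.862

FS = 3.86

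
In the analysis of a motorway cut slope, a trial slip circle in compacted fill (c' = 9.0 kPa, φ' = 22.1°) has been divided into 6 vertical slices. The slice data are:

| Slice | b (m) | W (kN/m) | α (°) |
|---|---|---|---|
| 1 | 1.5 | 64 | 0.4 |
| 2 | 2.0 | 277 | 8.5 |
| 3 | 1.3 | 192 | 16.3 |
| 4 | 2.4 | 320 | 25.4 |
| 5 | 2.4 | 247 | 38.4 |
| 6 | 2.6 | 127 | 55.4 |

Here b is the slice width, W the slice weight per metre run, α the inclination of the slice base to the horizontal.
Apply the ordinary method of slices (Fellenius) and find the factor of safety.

FS = 1.17

Ordinary method of slices: FS = Σ[c'·Δl_i + (W_i cosα_i)·tanφ'] / Σ W_i sinα_i, with Δl_i = b_i / cosα_i.
Slice 1: Δl = 1.5/cos0.4° = 1.500 m; N'_1 = 64·cos0.4° = 64.0; c'Δl = 13.50; W sinα = 0.4
Slice 2: Δl = 2.0/cos8.5° = 2.022 m; N'_2 = 277·cos8.5° = 274.0; c'Δl = 18.20; W sinα = 40.9
Slice 3: Δl = 1.3/cos16.3° = 1.354 m; N'_3 = 192·cos16.3° = 184.3; c'Δl = 12.19; W sinα = 53.9
Slice 4: Δl = 2.4/cos25.4° = 2.657 m; N'_4 = 320·cos25.4° = 289.1; c'Δl = 23.91; W sinα = 137.3
Slice 5: Δl = 2.4/cos38.4° = 3.062 m; N'_5 = 247·cos38.4° = 193.6; c'Δl = 27.56; W sinα = 153.4
Slice 6: Δl = 2.6/cos55.4° = 4.579 m; N'_6 = 127·cos55.4° = 72.1; c'Δl = 41.21; W sinα = 104.5
Σc'Δl = 136.6 kN/m; ΣN' = 1077.0 kN/m; ΣW sinα = 490.5 kN/m
Resisting = 136.6 + 1077.0·tan22.1° = 136.6 + 437.3 = 573.9 kN/m
FS = 573.9 / 490.5 = 1.170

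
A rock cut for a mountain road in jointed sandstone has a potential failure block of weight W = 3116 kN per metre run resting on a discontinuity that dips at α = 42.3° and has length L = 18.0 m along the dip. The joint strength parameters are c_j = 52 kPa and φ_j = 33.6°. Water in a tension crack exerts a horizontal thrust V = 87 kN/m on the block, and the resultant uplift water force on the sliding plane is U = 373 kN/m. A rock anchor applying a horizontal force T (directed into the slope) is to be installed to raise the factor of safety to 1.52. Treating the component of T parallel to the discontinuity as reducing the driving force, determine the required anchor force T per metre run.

T = 703 kN/m

Resolving forces along and normal to the sliding plane, with the horizontal anchor force T adding T·sinα to the effective normal force and T·cosα acting up the plane against the driving force:
FS = [c_jL + (W cosα − U − V sinα + T sinα) tanφ_j] / [W sinα + V cosα − T cosα]
Without the anchor: N' = 1873.1 kN/m, driving T_d = 2161.5 kN/m, resisting R = 52·18.0 + 1873.1·tan33.6° = 2180.5 kN/m, FS = 1.01.
Setting FS = 1.52 and solving for T:
1.52·(2161.5 − T cos42.3°) = 2180.5 + T sin42.3°·tan33.6°
T·(sin42.3°·tan33.6° + 1.52·cos42.3°) = 1.52·2161.5 − 2180.5
T·(0.6730·0.6644 + 1.52·0.7396) = 3285.4 − 2180.5 = 1104.9
T·1.5714 = 1104.9
T = 703.1 kN/m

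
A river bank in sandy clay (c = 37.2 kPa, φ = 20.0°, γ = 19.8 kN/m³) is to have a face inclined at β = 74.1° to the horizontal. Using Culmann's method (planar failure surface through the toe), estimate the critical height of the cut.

Culmann's analysis gives the critical failure plane at α_cr = (β + φ)/2 = (74.1 + 20.0)/2 = 47.0°, and the critical height
H_c = (4c/γ) · sinβ cosφ / [1 − cos(β − φ)]
    = (4·37.2/19.8) · sin74.1°·cos20.0° / [1 − cos(54.1°)]
    = 7.515 · 0.9617·0.9397 / [1 − 0.5864]
    = 7.515 · 0.9037 / 0.4136
    = 16.42 m

H_c = 16.42 m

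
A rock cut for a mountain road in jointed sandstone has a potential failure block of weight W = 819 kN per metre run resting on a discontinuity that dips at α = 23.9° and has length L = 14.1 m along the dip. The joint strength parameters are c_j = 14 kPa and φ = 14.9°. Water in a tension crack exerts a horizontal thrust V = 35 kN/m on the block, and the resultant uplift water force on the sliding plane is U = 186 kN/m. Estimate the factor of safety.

FS = 0.94

Resolving the block weight along and normal to the plane and applying the Mohr–Coulomb strength on the joint:
N' = W cosα − U − V sinα = 819·cos23.9° − 186 − 35·sin23.9° = 548.6 kN/m
Driving force T = W sinα + V cosα = 819·sin23.9° + 35·cos23.9° = 363.8 kN/m
Resisting force R = c_j·L + N'·tanφ = 14·14.1 + 548.6·tan14.9° = 197.4 + 146.0 = 343.4 kN/m
FS = R / T = 343.4 / 363.8 = 0.944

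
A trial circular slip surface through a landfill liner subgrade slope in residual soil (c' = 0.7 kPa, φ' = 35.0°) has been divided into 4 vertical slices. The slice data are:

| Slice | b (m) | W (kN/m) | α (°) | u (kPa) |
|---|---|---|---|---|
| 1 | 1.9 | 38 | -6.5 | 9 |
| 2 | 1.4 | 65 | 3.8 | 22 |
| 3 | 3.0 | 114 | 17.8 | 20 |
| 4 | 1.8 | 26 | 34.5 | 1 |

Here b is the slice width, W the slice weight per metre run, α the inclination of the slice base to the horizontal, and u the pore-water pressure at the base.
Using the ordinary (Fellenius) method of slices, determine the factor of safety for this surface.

FS = 1.81

Ordinary method of slices: FS = Σ[c'·Δl_i + (W_i cosα_i − u_i·Δl_i)·tanφ'] / Σ W_i sinα_i, with Δl_i = b_i / cosα_i.
Slice 1: Δl = 1.9/cos(-6.5°) = 1.912 m; N'_1 = 38·cos(-6.5°) − 9·1.912 = 20.5; c'Δl = 1.34; W sinα = -4.3
Slice 2: Δl = 1.4/cos3.8° = 1.403 m; N'_2 = 65·cos3.8° − 22·1.403 = 34.0; c'Δl = 0.98; W sinα = 4.3
Slice 3: Δl = 3.0/cos17.8° = 3.151 m; N'_3 = 114·cos17.8° − 20·3.151 = 45.5; c'Δl = 2.21; W sinα = 34.8
Slice 4: Δl = 1.8/cos34.5° = 2.184 m; N'_4 = 26·cos34.5° − 1·2.184 = 19.2; c'Δl = 1.53; W sinα = 14.7
Σc'Δl = 6.1 kN/m; ΣN' = 119.3 kN/m; ΣW sinα = 49.6 kN/m
Resisting = 6.1 + 119.3·tan35.0° = 6.1 + 83.5 = 89.6 kN/m
FS = 89.6 / 49.6 = 1.807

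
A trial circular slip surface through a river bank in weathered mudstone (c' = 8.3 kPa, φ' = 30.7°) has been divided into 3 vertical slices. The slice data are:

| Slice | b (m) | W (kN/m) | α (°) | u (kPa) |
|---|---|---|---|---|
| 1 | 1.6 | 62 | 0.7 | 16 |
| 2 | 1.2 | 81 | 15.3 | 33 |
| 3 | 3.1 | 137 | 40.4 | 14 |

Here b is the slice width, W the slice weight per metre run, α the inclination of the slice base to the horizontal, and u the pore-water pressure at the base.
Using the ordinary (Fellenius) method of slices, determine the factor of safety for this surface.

Ordinary method of slices: FS = Σ[c'·Δl_i + (W_i cosα_i − u_i·Δl_i)·tanφ'] / Σ W_i sinα_i, with Δl_i = b_i / cosα_i.
Slice 1: Δl = 1.6/cos0.7° = 1.600 m; N'_1 = 62·cos0.7° − 16·1.600 = 36.4; c'Δl = 13.28; W sinα = 0.8
Slice 2: Δl = 1.2/cos15.3° = 1.244 m; N'_2 = 81·cos15.3° − 33·1.244 = 37.1; c'Δl = 10.33; W sinα = 21.4
Slice 3: Δl = 3.1/cos40.4° = 4.071 m; N'_3 = 137·cos40.4° − 14·4.071 = 47.3; c'Δl = 33.79; W sinα = 88.8
Σc'Δl = 57.4 kN/m; ΣN' = 120.8 kN/m; ΣW sinα = 110.9 kN/m
Resisting = 57.4 + 120.8·tan30.7° = 57.4 + 71.7 = 129.1 kN/m
FS = 129.1 / 110.9 = 1.164

FS = 1.16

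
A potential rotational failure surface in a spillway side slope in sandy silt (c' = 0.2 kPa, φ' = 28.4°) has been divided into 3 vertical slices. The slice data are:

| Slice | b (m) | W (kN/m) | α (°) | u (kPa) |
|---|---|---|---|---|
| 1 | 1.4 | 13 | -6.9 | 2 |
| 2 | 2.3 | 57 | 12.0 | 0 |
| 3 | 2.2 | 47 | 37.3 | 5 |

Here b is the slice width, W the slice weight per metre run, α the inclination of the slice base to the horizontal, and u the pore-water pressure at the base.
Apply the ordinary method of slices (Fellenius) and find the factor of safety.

FS = 1.28

Ordinary method of slices: FS = Σ[c'·Δl_i + (W_i cosα_i − u_i·Δl_i)·tanφ'] / Σ W_i sinα_i, with Δl_i = b_i / cosα_i.
Slice 1: Δl = 1.4/cos(-6.9°) = 1.410 m; N'_1 = 13·cos(-6.9°) − 2·1.410 = 10.1; c'Δl = 0.28; W sinα = -1.6
Slice 2: Δl = 2.3/cos12.0° = 2.351 m; N'_2 = 57·cos12.0° − 0·2.351 = 55.8; c'Δl = 0.47; W sinα = 11.9
Slice 3: Δl = 2.2/cos37.3° = 2.766 m; N'_3 = 47·cos37.3° − 5·2.766 = 23.6; c'Δl = 0.55; W sinα = 28.5
Σc'Δl = 1.3 kN/m; ΣN' = 89.4 kN/m; ΣW sinα = 38.8 kN/m
Resisting = 1.3 + 89.4·tan28.4° = 1.3 + 48.3 = 49.6 kN/m
FS = 49.6 / 38.8 = 1.280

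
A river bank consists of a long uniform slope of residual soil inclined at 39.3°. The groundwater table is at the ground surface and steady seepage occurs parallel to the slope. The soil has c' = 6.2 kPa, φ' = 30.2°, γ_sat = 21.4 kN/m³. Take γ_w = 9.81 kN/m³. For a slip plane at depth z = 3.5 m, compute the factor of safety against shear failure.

FS = 0.55

With seepage parallel to the slope and the water table at the surface, the effective normal stress on the slip plane uses the buoyant unit weight γ' = γ_sat − γ_w while the driving shear stress uses γ_sat:
FS = [c' + γ' z cos²β tanφ'] / [γ_sat z sinβ cosβ]
γ' = 21.4 − 9.81 = 11.59 kN/m³
Numerator = 6.2 + 11.59·3.5·cos²39.3°·tan30.2° = 6.2 + 11.59·3.5·0.5988·0.5820 = 20.338 kPa
Denominator = 21.4·3.5·sin39.3°·cos39.3° = 21.4·3.5·0.6334·0.7738 = 36.711 kPa
FS = 20.338 / 36.711 = 0.554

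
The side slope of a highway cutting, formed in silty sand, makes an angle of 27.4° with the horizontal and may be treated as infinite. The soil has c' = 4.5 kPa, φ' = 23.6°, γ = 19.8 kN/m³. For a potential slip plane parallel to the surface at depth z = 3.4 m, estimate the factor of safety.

For an infinite slope with a slip plane parallel to the surface (no pore pressure): FS = [c' + γz cos²β tanφ'] / [γz sinβ cosβ].
γz = 19.8·3.4 = 67.32 kN/m²
Numerator = 4.5 + 67.32·cos²27.4°·tan23.6° = 4.5 + 67.32·0.7882·0.4369 = 27.683 kPa
Denominator = 67.32·sin27.4°·cos27.4° = 67.32·0.4602·0.8878 = 27.505 kPa
FS = 27.683 / 27.505 = 1.006

FS = 1.01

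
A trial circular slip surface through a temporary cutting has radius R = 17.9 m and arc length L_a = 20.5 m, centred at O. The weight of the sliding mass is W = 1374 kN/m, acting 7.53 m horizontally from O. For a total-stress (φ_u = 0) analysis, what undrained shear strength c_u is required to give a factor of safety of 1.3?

FS = c_u·L_a·R / (W·d), so c_u = FS·W·d / (L_a·R).
c_u = 1.3·1374·7.53 / (20.50·17.9) = 13450.1 / 366.95 = 36.65 kPa

c_u = 36.7 kPa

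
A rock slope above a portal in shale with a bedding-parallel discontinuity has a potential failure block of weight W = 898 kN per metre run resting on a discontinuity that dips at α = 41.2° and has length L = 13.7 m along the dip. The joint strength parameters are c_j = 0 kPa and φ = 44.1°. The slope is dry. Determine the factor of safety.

FS = 1.11

Resolving the block weight along and normal to the plane and applying the Mohr–Coulomb strength on the joint:
N' = W cosα = 898·cos41.2° = 675.7 kN/m
Driving force T = W sinα = 898·sin41.2° = 591.5 kN/m
Resisting force R = c_j·L + N'·tanφ = 0·13.7 + 675.7·tan44.1° = 0.0 + 654.8 = 654.8 kN/m
FS = R / T = 654.8 / 591.5 = 1.107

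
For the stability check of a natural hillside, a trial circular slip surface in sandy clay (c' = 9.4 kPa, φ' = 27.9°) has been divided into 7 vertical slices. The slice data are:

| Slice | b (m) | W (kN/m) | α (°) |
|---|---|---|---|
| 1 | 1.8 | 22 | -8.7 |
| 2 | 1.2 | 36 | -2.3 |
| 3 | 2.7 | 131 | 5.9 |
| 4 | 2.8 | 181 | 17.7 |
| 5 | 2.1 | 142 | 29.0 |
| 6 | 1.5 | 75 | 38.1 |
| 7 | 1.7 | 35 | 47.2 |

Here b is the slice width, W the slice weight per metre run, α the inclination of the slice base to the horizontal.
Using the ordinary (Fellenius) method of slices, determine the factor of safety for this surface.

Ordinary method of slices: FS = Σ[c'·Δl_i + (W_i cosα_i)·tanφ'] / Σ W_i sinα_i, with Δl_i = b_i / cosα_i.
Slice 1: Δl = 1.8/cos(-8.7°) = 1.821 m; N'_1 = 22·cos(-8.7°) = 21.7; c'Δl = 17.12; W sinα = -3.3
Slice 2: Δl = 1.2/cos(-2.3°) = 1.201 m; N'_2 = 36·cos(-2.3°) = 36.0; c'Δl = 11.29; W sinα = -1.4
Slice 3: Δl = 2.7/cos5.9° = 2.714 m; N'_3 = 131·cos5.9° = 130.3; c'Δl = 25.52; W sinα = 13.5
Slice 4: Δl = 2.8/cos17.7° = 2.939 m; N'_4 = 181·cos17.7° = 172.4; c'Δl = 27.63; W sinα = 55.0
Slice 5: Δl = 2.1/cos29.0° = 2.401 m; N'_5 = 142·cos29.0° = 124.2; c'Δl = 22.57; W sinα = 68.8
Slice 6: Δl = 1.5/cos38.1° = 1.906 m; N'_6 = 75·cos38.1° = 59.0; c'Δl = 17.92; W sinα = 46.3
Slice 7: Δl = 1.7/cos47.2° = 2.502 m; N'_7 = 35·cos47.2° = 23.8; c'Δl = 23.52; W sinα = 25.7
Σc'Δl = 145.6 kN/m; ΣN' = 567.5 kN/m; ΣW sinα = 204.5 kN/m
Resisting = 145.6 + 567.5·tan27.9° = 145.6 + 300.5 = 446.0 kN/m
FS = 446.0 / 204.5 = 2.181

FS = 2.18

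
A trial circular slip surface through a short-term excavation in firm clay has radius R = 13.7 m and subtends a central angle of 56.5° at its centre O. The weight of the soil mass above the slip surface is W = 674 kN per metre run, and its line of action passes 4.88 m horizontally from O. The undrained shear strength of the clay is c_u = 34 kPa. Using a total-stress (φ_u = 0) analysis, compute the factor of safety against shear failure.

Taking moments about the centre O, the resisting moment is provided by the undrained shear strength acting along the arc:
Arc length L_a = R·θ = 13.7·(56.5°·π/180) = 13.7·0.9861 = 13.51 m
M_R = c_u·L_a·R = 34·13.51·13.7 = 6292.8 kN·m/m
M_D = W·d = 674·4.88 = 3289.1 kN·m/m
FS = M_R / M_D = 6292.8 / 3289.1 = 1.913

FS = 1.91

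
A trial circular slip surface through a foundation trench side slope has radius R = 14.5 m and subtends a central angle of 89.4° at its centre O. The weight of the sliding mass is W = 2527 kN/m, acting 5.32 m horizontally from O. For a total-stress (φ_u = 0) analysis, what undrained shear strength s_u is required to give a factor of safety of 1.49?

s_u = 61.1 kPa

FS = s_u·L_a·R / (W·d), so s_u = FS·W·d / (L_a·R).
Arc length L_a = R·θ = 14.5·(89.4°·π/180) = 14.5·1.5603 = 22.62 m
s_u = 1.49·2527·5.32 / (22.62·14.5) = 20031.0 / 328.06 = 61.06 kPa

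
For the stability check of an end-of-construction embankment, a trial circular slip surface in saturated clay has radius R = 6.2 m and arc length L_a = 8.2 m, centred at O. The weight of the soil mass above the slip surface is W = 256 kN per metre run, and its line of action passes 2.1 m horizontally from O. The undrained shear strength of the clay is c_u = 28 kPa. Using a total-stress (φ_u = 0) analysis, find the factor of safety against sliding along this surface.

Taking moments about the centre O, the resisting moment is provided by the undrained shear strength acting along the arc:
M_R = c_u·L_a·R = 28·8.20·6.2 = 1423.5 kN·m/m
M_D = W·d = 256·2.1 = 537.6 kN·m/m
FS = M_R / M_D = 1423.5 / 537.6 = 2.648

FS = 2.65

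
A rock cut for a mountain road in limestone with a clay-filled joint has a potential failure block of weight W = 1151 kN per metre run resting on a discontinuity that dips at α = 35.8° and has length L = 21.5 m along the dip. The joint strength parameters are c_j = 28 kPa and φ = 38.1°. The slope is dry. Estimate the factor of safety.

FS = 1.98

Resolving the block weight along and normal to the plane and applying the Mohr–Coulomb strength on the joint:
N' = W cosα = 1151·cos35.8° = 933.5 kN/m
Driving force T = W sinα = 1151·sin35.8° = 673.3 kN/m
Resisting force R = c_j·L + N'·tanφ = 28·21.5 + 933.5·tan38.1° = 602.0 + 732.0 = 1334.0 kN/m
FS = R / T = 1334.0 / 673.3 = 1.981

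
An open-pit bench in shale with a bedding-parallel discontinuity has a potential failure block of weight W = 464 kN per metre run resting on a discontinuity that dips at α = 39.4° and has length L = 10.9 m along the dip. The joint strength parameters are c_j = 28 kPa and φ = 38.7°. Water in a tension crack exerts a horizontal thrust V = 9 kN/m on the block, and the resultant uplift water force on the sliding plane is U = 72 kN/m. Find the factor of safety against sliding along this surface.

FS = 1.76

Resolving the block weight along and normal to the plane and applying the Mohr–Coulomb strength on the joint:
N' = W cosα − U − V sinα = 464·cos39.4° − 72 − 9·sin39.4° = 280.8 kN/m
Driving force T = W sinα + V cosα = 464·sin39.4° + 9·cos39.4° = 301.5 kN/m
Resisting force R = c_j·L + N'·tanφ = 28·10.9 + 280.8·tan38.7° = 305.2 + 225.0 = 530.2 kN/m
FS = R / T = 530.2 / 301.5 = 1.759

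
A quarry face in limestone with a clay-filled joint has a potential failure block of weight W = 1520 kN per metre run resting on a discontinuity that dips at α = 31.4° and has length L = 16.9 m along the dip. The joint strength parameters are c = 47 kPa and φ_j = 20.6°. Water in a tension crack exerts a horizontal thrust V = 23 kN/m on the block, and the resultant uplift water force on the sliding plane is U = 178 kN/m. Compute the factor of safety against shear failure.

Resolving the block weight along and normal to the plane and applying the Mohr–Coulomb strength on the joint:
N' = W cosα − U − V sinα = 1520·cos31.4° − 178 − 23·sin31.4° = 1107.4 kN/m
Driving force T = W sinα + V cosα = 1520·sin31.4° + 23·cos31.4° = 811.6 kN/m
Resisting force R = c·L + N'·tanφ_j = 47·16.9 + 1107.4·tan20.6° = 794.3 + 416.2 = 1210.5 kN/m
FS = R / T = 1210.5 / 811.6 = 1.492

FS = 1.49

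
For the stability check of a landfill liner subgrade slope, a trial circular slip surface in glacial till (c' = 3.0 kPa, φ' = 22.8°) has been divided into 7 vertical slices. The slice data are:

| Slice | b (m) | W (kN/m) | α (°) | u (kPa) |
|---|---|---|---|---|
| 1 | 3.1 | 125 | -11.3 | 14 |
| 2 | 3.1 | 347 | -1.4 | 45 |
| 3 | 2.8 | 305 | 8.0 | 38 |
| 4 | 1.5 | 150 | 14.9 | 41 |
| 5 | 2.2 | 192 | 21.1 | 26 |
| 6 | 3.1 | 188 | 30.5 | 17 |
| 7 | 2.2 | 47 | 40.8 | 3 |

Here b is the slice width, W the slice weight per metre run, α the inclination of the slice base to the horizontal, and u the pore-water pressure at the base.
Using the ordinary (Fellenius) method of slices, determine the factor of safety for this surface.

FS = 1.63

Ordinary method of slices: FS = Σ[c'·Δl_i + (W_i cosα_i − u_i·Δl_i)·tanφ'] / Σ W_i sinα_i, with Δl_i = b_i / cosα_i.
Slice 1: Δl = 3.1/cos(-11.3°) = 3.161 m; N'_1 = 125·cos(-11.3°) − 14·3.161 = 78.3; c'Δl = 9.48; W sinα = -24.5
Slice 2: Δl = 3.1/cos(-1.4°) = 3.101 m; N'_2 = 347·cos(-1.4°) − 45·3.101 = 207.4; c'Δl = 9.30; W sinα = -8.5
Slice 3: Δl = 2.8/cos8.0° = 2.828 m; N'_3 = 305·cos8.0° − 38·2.828 = 194.6; c'Δl = 8.48; W sinα = 42.4
Slice 4: Δl = 1.5/cos14.9° = 1.552 m; N'_4 = 150·cos14.9° − 41·1.552 = 81.3; c'Δl = 4.66; W sinα = 38.6
Slice 5: Δl = 2.2/cos21.1° = 2.358 m; N'_5 = 192·cos21.1° − 26·2.358 = 117.8; c'Δl = 7.07; W sinα = 69.1
Slice 6: Δl = 3.1/cos30.5° = 3.598 m; N'_6 = 188·cos30.5° − 17·3.598 = 100.8; c'Δl = 10.79; W sinα = 95.4
Slice 7: Δl = 2.2/cos40.8° = 2.906 m; N'_7 = 47·cos40.8° − 3·2.906 = 26.9; c'Δl = 8.72; W sinα = 30.7
Σc'Δl = 58.5 kN/m; ΣN' = 807.1 kN/m; ΣW sinα = 243.3 kN/m
Resisting = 58.5 + 807.1·tan22.8° = 58.5 + 339.3 = 397.8 kN/m
FS = 397.8 / 243.3 = 1.635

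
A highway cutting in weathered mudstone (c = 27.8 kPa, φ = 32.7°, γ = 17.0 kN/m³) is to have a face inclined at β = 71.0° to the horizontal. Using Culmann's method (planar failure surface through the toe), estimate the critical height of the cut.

Culmann's analysis gives the critical failure plane at α_cr = (β + φ)/2 = (71.0 + 32.7)/2 = 51.9°, and the critical height
H_c = (4c/γ) · sinβ cosφ / [1 − cos(β − φ)]
    = (4·27.8/17.0) · sin71.0°·cos32.7° / [1 − cos(38.3°)]
    = 6.541 · 0.9455·0.8415 / [1 − 0.7848]
    = 6.541 · 0.7957 / 0.2152
    = 24.18 m

H_c = 24.18 m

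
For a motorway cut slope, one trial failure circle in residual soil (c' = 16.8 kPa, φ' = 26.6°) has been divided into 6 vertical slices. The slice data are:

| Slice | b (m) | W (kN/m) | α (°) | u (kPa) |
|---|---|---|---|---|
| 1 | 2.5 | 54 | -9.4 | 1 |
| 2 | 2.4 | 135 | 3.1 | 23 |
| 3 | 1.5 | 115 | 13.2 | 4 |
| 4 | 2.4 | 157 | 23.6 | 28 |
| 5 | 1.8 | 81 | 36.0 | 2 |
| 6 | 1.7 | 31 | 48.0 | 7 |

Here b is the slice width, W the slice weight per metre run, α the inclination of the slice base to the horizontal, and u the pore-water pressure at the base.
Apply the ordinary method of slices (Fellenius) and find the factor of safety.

FS = 2.64

Ordinary method of slices: FS = Σ[c'·Δl_i + (W_i cosα_i − u_i·Δl_i)·tanφ'] / Σ W_i sinα_i, with Δl_i = b_i / cosα_i.
Slice 1: Δl = 2.5/cos(-9.4°) = 2.534 m; N'_1 = 54·cos(-9.4°) − 1·2.534 = 50.7; c'Δl = 42.57; W sinα = -8.8
Slice 2: Δl = 2.4/cos3.1° = 2.404 m; N'_2 = 135·cos3.1° − 23·2.404 = 79.5; c'Δl = 40.38; W sinα = 7.3
Slice 3: Δl = 1.5/cos13.2° = 1.541 m; N'_3 = 115·cos13.2° − 4·1.541 = 105.8; c'Δl = 25.88; W sinα = 26.3
Slice 4: Δl = 2.4/cos23.6° = 2.619 m; N'_4 = 157·cos23.6° − 28·2.619 = 70.5; c'Δl = 44.00; W sinα = 62.9
Slice 5: Δl = 1.8/cos36.0° = 2.225 m; N'_5 = 81·cos36.0° − 2·2.225 = 61.1; c'Δl = 37.38; W sinα = 47.6
Slice 6: Δl = 1.7/cos48.0° = 2.541 m; N'_6 = 31·cos48.0° − 7·2.541 = 3.0; c'Δl = 42.68; W sinα = 23.0
Σc'Δl = 232.9 kN/m; ΣN' = 370.6 kN/m; ΣW sinα = 158.2 kN/m
Resisting = 232.9 + 370.6·tan26.6° = 232.9 + 185.6 = 418.5 kN/m
FS = 418.5 / 158.2 = 2.645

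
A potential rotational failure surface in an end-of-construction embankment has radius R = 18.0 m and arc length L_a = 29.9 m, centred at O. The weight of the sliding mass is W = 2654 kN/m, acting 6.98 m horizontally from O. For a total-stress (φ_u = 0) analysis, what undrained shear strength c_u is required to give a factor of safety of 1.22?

FS = c_u·L_a·R / (W·d), so c_u = FS·W·d / (L_a·R).
c_u = 1.22·2654·6.98 / (29.90·18.0) = 22600.4 / 538.20 = 41.99 kPa

c_u = 42.0 kPa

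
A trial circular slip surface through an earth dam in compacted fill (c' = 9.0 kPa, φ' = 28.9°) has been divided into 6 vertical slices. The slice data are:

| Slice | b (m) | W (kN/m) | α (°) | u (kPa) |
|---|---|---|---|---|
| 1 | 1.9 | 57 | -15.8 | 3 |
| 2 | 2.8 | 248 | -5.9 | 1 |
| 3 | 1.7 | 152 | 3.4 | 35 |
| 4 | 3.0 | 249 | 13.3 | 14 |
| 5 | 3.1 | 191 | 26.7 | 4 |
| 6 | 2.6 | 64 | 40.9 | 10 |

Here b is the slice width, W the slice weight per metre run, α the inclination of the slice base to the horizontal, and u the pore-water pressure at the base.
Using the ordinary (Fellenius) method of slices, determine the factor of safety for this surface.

FS = 3.69

Ordinary method of slices: FS = Σ[c'·Δl_i + (W_i cosα_i − u_i·Δl_i)·tanφ'] / Σ W_i sinα_i, with Δl_i = b_i / cosα_i.
Slice 1: Δl = 1.9/cos(-15.8°) = 1.975 m; N'_1 = 57·cos(-15.8°) − 3·1.975 = 48.9; c'Δl = 17.77; W sinα = -15.5
Slice 2: Δl = 2.8/cos(-5.9°) = 2.815 m; N'_2 = 248·cos(-5.9°) − 1·2.815 = 243.9; c'Δl = 25.33; W sinα = -25.5
Slice 3: Δl = 1.7/cos3.4° = 1.703 m; N'_3 = 152·cos3.4° − 35·1.703 = 92.1; c'Δl = 15.33; W sinα = 9.0
Slice 4: Δl = 3.0/cos13.3° = 3.083 m; N'_4 = 249·cos13.3° − 14·3.083 = 199.2; c'Δl = 27.74; W sinα = 57.3
Slice 5: Δl = 3.1/cos26.7° = 3.470 m; N'_5 = 191·cos26.7° − 4·3.470 = 156.8; c'Δl = 31.23; W sinα = 85.8
Slice 6: Δl = 2.6/cos40.9° = 3.440 m; N'_6 = 64·cos40.9° − 10·3.440 = 14.0; c'Δl = 30.96; W sinα = 41.9
Σc'Δl = 148.4 kN/m; ΣN' = 754.8 kN/m; ΣW sinα = 153.0 kN/m
Resisting = 148.4 + 754.8·tan28.9° = 148.4 + 416.7 = 565.0 kN/m
FS = 565.0 / 153.0 = 3.693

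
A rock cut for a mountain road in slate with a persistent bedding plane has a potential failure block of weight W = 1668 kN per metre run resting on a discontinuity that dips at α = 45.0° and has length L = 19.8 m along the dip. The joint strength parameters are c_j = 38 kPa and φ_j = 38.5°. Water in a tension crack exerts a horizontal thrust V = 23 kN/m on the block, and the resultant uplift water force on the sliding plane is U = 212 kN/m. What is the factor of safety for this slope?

FS = 1.26

Resolving the block weight along and normal to the plane and applying the Mohr–Coulomb strength on the joint:
N' = W cosα − U − V sinα = 1668·cos45.0° − 212 − 23·sin45.0° = 951.2 kN/m
Driving force T = W sinα + V cosα = 1668·sin45.0° + 23·cos45.0° = 1195.7 kN/m
Resisting force R = c_j·L + N'·tanφ_j = 38·19.8 + 951.2·tan38.5° = 752.4 + 756.6 = 1509.0 kN/m
FS = R / T = 1509.0 / 1195.7 = 1.262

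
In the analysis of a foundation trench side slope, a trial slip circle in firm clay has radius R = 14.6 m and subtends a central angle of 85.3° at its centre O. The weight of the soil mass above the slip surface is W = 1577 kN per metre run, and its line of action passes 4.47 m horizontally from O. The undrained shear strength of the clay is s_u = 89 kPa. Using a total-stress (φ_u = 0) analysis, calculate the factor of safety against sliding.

FS = 4.01

Taking moments about the centre O, the resisting moment is provided by the undrained shear strength acting along the arc:
Arc length L_a = R·θ = 14.6·(85.3°·π/180) = 14.6·1.4888 = 21.74 m
M_R = s_u·L_a·R = 89·21.74·14.6 = 28243.7 kN·m/m
M_D = W·d = 1577·4.47 = 7049.2 kN·m/m
FS = M_R / M_D = 28243.7 / 7049.2 = 4.007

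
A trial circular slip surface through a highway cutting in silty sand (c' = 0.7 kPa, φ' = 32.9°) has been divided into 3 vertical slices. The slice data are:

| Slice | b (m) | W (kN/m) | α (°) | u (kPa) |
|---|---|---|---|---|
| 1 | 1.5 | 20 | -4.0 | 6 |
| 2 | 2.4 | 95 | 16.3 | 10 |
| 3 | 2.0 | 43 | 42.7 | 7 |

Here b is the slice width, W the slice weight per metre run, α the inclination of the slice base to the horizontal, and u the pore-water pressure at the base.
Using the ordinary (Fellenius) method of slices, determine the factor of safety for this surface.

FS = 1.15

Ordinary method of slices: FS = Σ[c'·Δl_i + (W_i cosα_i − u_i·Δl_i)·tanφ'] / Σ W_i sinα_i, with Δl_i = b_i / cosα_i.
Slice 1: Δl = 1.5/cos(-4.0°) = 1.504 m; N'_1 = 20·cos(-4.0°) − 6·1.504 = 10.9; c'Δl = 1.05; W sinα = -1.4
Slice 2: Δl = 2.4/cos16.3° = 2.501 m; N'_2 = 95·cos16.3° − 10·2.501 = 66.2; c'Δl = 1.75; W sinα = 26.7
Slice 3: Δl = 2.0/cos42.7° = 2.721 m; N'_3 = 43·cos42.7° − 7·2.721 = 12.6; c'Δl = 1.90; W sinα = 29.2
Σc'Δl = 4.7 kN/m; ΣN' = 89.7 kN/m; ΣW sinα = 54.4 kN/m
Resisting = 4.7 + 89.7·tan32.9° = 4.7 + 58.0 = 62.7 kN/m
FS = 62.7 / 54.4 = 1.152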